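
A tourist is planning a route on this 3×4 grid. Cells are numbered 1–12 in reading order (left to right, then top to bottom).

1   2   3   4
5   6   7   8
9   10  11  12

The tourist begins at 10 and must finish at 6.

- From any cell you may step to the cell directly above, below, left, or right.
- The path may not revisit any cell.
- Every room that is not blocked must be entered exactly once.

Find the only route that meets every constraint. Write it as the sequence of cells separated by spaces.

Need to visit all 12 open cells exactly once, starting at 10 and ending at 6.
Route from 10: left to 9, 2× up (reaching 1), 3× right (reaching 4), 2× down (reaching 12), left to 11, up to 7, left to 6 — 11 moves in all.
Check: all 12 open cells covered.

10 9 5 1 2 3 4 8 12 11 7 6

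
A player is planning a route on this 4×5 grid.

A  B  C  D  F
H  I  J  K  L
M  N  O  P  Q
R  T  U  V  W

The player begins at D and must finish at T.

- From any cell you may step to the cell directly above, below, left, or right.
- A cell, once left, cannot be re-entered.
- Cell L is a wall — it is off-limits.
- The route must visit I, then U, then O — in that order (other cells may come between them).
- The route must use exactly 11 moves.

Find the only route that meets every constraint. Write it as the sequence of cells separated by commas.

The waypoints must appear in the order I, U, O, with no cell reused.
Route from D: left 2 to B, down 1 to I, right 2 to K, down 2 to V, left 1 to U, up 1 to O, left 1 to N, down 1 to T — 11 moves in all.
Check: order respected (I at step 3, U at step 8, O at step 9); 11 moves as required.

D, C, B, I, J, K, P, V, U, O, N, T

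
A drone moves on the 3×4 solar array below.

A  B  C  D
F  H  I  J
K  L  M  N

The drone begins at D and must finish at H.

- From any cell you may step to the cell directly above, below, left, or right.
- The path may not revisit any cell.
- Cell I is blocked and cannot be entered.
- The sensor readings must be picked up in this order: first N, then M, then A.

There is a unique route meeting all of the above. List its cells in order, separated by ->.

D -> J -> N -> M -> L -> K -> F -> A -> B -> H

The waypoints must appear in the order N, M, A, with no cell reused.
Route from D: 2× down (reaching N), 3× left (reaching K), 2× up (reaching A), right to B, down to H — 9 moves in all.
Check: order respected (N at step 2, M at step 3, A at step 7).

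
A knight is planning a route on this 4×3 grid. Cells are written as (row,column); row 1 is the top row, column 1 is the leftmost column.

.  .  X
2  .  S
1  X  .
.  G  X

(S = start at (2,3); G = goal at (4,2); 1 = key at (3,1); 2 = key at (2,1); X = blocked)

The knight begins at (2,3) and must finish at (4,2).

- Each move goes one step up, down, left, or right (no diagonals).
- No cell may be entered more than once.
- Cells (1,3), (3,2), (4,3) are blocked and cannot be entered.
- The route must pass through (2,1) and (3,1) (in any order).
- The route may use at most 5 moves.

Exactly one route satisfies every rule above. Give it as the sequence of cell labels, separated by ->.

(2,3) -> (2,2) -> (2,1) -> (3,1) -> (4,1) -> (4,2)

The 5-move cap with required stops at (2,1), (3,1) leaves no slack for detours.
Route from (2,3): 2× left (reaching (2,1)), 2× down (reaching (4,1)), right to (4,2) — 5 moves in all.
Check: all required cells visited; 5 ≤ 5 moves.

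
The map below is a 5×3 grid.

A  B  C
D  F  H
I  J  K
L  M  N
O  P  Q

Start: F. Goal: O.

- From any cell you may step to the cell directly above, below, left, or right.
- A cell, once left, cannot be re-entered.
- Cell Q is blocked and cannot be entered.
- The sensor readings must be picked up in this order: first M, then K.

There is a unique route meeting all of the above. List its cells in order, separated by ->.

F -> J -> M -> N -> K -> H -> C -> B -> A -> D -> I -> L -> O

The waypoints must appear in the order M, K, with no cell reused.
Route from F: down 2 to M, right 1 to N, up 3 to C, left 2 to A, down 4 to O — 12 moves in all.
Check: order respected (M at step 2, K at step 4).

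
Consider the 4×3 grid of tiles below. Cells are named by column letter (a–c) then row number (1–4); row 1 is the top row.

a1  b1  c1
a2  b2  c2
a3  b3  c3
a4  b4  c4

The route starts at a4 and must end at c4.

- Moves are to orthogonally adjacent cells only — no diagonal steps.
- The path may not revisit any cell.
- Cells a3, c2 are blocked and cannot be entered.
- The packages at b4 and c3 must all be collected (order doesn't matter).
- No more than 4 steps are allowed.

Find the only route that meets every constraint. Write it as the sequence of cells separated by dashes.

a4 - b4 - b3 - c3 - c4

Any route must reach b4 and c3 and still end at c4 within 4 moves, so the order of the required stops is forced.
Route from a4: right to b4, up to b3, right to c3, down to c4 — 4 moves in all.
Check: all required cells visited; 4 ≤ 4 moves.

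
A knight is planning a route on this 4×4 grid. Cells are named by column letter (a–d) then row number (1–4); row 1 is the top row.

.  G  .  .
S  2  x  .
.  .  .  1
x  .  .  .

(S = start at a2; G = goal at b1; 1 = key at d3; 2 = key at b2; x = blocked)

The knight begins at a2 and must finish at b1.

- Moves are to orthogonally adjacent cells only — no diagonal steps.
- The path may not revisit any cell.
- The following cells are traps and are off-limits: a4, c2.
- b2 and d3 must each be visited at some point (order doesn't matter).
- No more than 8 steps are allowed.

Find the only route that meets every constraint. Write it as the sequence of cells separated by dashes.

The budget equals the shortest possible length, so every move has to be on a shortest route through the required cells.
Route from a2: right to b2, down to b3, 2× right (reaching d3), 2× up (reaching d1), 2× left (reaching b1) — 8 moves in all.
Check: all required cells visited; 8 ≤ 8 moves.

a2 - b2 - b3 - c3 - d3 - d2 - d1 - c1 - b1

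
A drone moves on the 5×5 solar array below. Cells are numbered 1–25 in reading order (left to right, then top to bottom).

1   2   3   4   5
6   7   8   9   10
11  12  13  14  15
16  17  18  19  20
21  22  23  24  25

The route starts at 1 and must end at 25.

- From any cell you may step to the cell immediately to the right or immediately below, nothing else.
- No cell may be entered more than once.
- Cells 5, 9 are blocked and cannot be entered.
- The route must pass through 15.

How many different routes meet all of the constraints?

A right/down-only route from 1 to 25 makes exactly 4 down-moves and 4 right-moves in some order.
With no other constraints that would be C(8,4) = 70 routes.
Split at 15 and multiply the segment counts (each segment already excludes blocked cells): 1→15: 6; 15→25: 1; product = 6.
That gives 6 routes.

6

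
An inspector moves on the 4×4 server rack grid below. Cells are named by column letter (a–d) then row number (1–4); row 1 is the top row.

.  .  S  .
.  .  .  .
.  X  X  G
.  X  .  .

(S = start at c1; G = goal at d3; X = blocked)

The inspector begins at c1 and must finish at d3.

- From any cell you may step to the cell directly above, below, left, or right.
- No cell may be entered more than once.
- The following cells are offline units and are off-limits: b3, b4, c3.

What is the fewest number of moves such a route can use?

3

The Manhattan distance from c1 to d3 is |1−3| + |3−4| = 3, so at least 3 moves are needed.
A route of 3 moves achieves this: c1 → c2 → d2 → d3.
Since 3 matches the lower bound, it is optimal.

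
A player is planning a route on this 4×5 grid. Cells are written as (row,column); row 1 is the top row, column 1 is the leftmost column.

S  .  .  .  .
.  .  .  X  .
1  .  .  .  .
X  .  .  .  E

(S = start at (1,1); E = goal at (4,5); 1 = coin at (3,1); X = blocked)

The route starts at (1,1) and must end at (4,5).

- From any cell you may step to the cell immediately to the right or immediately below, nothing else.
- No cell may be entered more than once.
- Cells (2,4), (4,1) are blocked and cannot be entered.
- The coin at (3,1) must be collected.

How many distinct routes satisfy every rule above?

A right/down-only route from (1,1) to (4,5) makes exactly 3 down-moves and 4 right-moves in some order.
With no other constraints that would be C(7,3) = 35 routes.
Split at (3,1) and multiply the segment counts (each segment already excludes blocked cells): (1,1)→(3,1): 1; (3,1)→(4,5): 4; product = 4.
That gives 4 routes.

4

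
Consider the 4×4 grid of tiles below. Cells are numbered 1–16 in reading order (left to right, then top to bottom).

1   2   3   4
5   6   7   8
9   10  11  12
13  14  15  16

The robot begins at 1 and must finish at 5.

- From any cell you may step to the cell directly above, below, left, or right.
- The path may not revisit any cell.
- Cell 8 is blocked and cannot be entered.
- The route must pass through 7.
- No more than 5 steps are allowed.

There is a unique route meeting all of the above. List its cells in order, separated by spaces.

The 5-move cap with required stops at 7 leaves no slack for detours.
Route from 1: right 2 to 3, down 1 to 7, left 2 to 5 — 5 moves in all.
Check: all required cells visited; 5 ≤ 5 moves.

1 2 3 7 6 5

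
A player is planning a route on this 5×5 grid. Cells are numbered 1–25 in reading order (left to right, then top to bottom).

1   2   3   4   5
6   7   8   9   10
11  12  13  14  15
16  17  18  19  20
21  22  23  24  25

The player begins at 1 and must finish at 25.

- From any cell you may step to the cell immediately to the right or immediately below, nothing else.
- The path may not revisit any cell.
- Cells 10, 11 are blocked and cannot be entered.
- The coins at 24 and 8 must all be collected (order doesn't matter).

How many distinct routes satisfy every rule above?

A right/down-only route from 1 to 25 makes exactly 4 down-moves and 4 right-moves in some order.
With no other constraints that would be C(8,4) = 70 routes.
A monotone route can only reach the required cells in the order 8, 24, so split there and multiply the segment counts (each segment already excludes blocked cells): 1→8: 3; 8→24: 4; 24→25: 1; product = 12.
That gives 12 routes.

12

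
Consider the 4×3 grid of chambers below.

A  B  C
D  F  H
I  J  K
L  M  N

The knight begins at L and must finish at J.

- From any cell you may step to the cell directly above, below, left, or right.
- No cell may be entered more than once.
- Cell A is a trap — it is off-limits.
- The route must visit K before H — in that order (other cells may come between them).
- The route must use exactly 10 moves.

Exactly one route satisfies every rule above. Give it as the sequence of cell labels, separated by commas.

The waypoints must appear in the order K, H, with no cell reused.
Route from L: 2× right (reaching N), 3× up (reaching C), left to B, down to F, left to D, down to I, right to J — 10 moves in all.
Check: order respected (K at step 3, H at step 4); 10 moves as required.

L, M, N, K, H, C, B, F, D, I, J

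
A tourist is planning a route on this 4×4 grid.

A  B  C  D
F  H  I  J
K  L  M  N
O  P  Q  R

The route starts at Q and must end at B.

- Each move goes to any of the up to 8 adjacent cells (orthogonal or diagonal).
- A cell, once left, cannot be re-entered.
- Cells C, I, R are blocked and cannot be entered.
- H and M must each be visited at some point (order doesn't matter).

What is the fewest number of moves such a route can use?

3

Any route passes through H and M in some order between Q and B. Summing Chebyshev distances along each leg and taking the cheapest ordering (Q → M → H → B) gives a lower bound of 1 + 1 + 1 = 3 moves.
A route of 3 moves achieves this: Q → M → H → B.
Since 3 matches the lower bound, it is optimal.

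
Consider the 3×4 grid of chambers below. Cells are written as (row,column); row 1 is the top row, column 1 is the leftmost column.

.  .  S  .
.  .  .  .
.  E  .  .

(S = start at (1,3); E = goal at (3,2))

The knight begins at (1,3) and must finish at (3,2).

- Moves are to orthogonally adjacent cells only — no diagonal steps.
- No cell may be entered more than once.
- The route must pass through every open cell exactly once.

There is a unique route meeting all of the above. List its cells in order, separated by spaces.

Need to visit all 12 open cells exactly once, starting at (1,3) and ending at (3,2).
Cell (3,4) has only two open neighbours ((2,4) and (3,3)), so the path must pass straight through it: one of those is the cell it's entered from and the other is where it exits.
Route from (1,3): right to (1,4), 2× down (reaching (3,4)), left to (3,3), up to (2,3), left to (2,2), up to (1,2), left to (1,1), 2× down (reaching (3,1)), right to (3,2) — 11 moves in all.
Check: all 12 open cells covered.

(1,3) (1,4) (2,4) (3,4) (3,3) (2,3) (2,2) (1,2) (1,1) (2,1) (3,1) (3,2)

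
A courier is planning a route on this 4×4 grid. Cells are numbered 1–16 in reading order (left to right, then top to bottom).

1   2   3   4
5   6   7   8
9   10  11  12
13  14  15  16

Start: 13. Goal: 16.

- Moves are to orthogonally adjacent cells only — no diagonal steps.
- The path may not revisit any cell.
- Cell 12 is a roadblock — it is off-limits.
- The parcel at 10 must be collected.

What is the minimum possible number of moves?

Any route passes through 10 somewhere between 13 and 16. Summing Manhattan distances along the two legs (13 → 10 → 16) gives a lower bound of 2 + 3 = 5 moves.
A route of 5 moves achieves this: 13 → 9 → 10 → 14 → 15 → 16.
Since 5 matches the lower bound, it is optimal.

5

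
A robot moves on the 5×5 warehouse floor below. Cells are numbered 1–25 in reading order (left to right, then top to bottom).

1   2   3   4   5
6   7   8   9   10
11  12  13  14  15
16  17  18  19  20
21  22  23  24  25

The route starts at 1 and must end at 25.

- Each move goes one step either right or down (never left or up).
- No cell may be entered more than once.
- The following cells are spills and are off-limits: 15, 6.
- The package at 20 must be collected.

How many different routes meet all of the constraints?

10

A right/down-only route from 1 to 25 makes exactly 4 down-moves and 4 right-moves in some order.
With no other constraints that would be C(8,4) = 70 routes.
Split at 20 and multiply the segment counts (each segment already excludes blocked cells): 1→20: 10; 20→25: 1; product = 10.
That gives 10 routes.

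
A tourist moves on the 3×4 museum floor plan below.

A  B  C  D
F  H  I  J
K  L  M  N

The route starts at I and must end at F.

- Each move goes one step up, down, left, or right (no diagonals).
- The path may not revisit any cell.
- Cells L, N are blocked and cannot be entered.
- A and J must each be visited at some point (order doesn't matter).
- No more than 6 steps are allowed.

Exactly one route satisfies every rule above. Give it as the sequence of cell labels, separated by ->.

The 6-move cap with required stops at A, J leaves no slack for detours.
Route from I: right to J, up to D, 3× left (reaching A), down to F — 6 moves in all.
Check: all required cells visited; 6 ≤ 6 moves.

I -> J -> D -> C -> B -> A -> F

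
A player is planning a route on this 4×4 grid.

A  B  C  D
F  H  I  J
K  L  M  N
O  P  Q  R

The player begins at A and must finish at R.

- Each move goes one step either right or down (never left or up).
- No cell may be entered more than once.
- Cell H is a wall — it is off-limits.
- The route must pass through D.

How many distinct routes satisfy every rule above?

1

A right/down-only route from A to R makes exactly 3 down-moves and 3 right-moves in some order.
With no other constraints that would be C(6,3) = 20 routes.
Split at D and multiply the segment counts (each segment already excludes blocked cells): A→D: 1; D→R: 1; product = 1.
That gives 1 route.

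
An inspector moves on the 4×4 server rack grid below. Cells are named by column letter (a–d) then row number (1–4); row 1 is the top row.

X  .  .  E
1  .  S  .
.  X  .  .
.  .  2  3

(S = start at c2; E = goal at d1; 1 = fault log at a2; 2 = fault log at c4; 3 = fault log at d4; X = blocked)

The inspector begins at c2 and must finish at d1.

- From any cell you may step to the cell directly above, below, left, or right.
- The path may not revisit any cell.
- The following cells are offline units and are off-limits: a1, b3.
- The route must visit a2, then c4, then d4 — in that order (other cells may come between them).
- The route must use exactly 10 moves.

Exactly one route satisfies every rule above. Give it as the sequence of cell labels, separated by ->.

c2 -> b2 -> a2 -> a3 -> a4 -> b4 -> c4 -> d4 -> d3 -> d2 -> d1

The waypoints must appear in the order a2, c4, d4, with no cell reused.
Route from c2: left 2 to a2, down 2 to a4, right 3 to d4, up 3 to d1 — 10 moves in all.
Check: order respected (1 at step 2, 2 at step 6, 3 at step 7); 10 moves as required.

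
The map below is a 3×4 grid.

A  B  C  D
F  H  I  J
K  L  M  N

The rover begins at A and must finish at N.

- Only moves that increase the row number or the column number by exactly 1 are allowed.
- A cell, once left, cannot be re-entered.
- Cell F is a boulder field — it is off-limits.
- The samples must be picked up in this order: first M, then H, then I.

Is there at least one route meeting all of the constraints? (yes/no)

no

H lies above M, so going from M to H would need an upward move — but moves only go right/down, so M cannot be visited before H.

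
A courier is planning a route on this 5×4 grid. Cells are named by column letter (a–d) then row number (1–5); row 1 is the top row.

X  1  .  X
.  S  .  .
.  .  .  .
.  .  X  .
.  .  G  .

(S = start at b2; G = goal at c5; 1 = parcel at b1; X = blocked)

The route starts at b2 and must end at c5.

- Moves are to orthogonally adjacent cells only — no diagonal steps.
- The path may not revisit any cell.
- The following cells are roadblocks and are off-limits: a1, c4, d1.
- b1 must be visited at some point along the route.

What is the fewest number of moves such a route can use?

8

Any route passes through b1 somewhere between b2 and c5. Summing Manhattan distances along the two legs (b2 → b1 → c5) gives a lower bound of 1 + 5 = 6 moves.
The shortest route satisfying every rule uses 8 moves: b2 → b1 → c1 → c2 → c3 → b3 → b4 → b5 → c5.
The no-revisit rule (legs can't share cells) pushes the minimum above the 6-move bound; an exhaustive check rules out every length from 6 to 7, leaving 8 as the minimum.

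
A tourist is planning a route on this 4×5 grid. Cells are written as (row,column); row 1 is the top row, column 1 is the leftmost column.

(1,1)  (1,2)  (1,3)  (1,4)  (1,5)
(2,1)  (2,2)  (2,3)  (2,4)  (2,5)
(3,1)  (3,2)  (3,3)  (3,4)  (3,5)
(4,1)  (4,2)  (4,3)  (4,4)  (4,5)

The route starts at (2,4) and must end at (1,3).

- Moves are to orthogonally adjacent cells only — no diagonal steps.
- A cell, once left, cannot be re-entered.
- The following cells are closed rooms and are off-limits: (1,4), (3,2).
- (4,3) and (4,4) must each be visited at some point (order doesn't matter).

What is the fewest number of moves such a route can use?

Any route passes through (4,3) and (4,4) in some order between (2,4) and (1,3). Summing Manhattan distances along each leg and taking the cheapest ordering ((2,4) → (4,4) → (4,3) → (1,3)) gives a lower bound of 2 + 1 + 3 = 6 moves.
A route of 6 moves achieves this: (2,4) → (3,4) → (4,4) → (4,3) → (3,3) → (2,3) → (1,3).
Since 6 matches the lower bound, it is optimal.

6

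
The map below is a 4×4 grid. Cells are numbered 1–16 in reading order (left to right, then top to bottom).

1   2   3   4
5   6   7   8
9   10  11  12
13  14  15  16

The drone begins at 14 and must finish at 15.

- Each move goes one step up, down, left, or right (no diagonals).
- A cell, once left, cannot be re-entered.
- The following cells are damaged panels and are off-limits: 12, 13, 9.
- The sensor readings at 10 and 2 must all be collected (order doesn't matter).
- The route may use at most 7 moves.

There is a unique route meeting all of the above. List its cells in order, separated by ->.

The 7-move cap with required stops at 10, 2 leaves no slack for detours.
Route from 14: up 3 to 2, right 1 to 3, down 3 to 15 — 7 moves in all.
Check: all required cells visited; 7 ≤ 7 moves.

14 -> 10 -> 6 -> 2 -> 3 -> 7 -> 11 -> 15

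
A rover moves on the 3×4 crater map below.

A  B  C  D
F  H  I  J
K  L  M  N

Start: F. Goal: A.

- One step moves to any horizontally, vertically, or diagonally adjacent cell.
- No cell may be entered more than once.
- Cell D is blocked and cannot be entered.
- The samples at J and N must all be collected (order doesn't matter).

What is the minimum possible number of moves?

Any route passes through J and N in some order between F and A. Summing Chebyshev distances along each leg and taking the cheapest ordering (F → J → N → A) gives a lower bound of 3 + 1 + 3 = 7 moves.
A route of 7 moves achieves this: F → B → C → J → N → I → H → A.
Since 7 matches the lower bound, it is optimal.

7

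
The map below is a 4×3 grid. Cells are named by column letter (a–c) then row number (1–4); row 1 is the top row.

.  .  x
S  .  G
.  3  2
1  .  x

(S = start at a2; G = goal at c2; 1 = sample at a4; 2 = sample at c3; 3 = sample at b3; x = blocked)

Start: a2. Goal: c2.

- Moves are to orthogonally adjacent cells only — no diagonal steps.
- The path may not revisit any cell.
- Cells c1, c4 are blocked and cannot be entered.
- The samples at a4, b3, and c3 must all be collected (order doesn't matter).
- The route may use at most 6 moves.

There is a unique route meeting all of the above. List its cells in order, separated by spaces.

a2 a3 a4 b4 b3 c3 c2

The 6-move cap with required stops at a4, b3, c3 leaves no slack for detours.
Route from a2: 2× down (reaching a4), right to b4, up to b3, right to c3, up to c2 — 6 moves in all.
Check: all required cells visited; 6 ≤ 6 moves.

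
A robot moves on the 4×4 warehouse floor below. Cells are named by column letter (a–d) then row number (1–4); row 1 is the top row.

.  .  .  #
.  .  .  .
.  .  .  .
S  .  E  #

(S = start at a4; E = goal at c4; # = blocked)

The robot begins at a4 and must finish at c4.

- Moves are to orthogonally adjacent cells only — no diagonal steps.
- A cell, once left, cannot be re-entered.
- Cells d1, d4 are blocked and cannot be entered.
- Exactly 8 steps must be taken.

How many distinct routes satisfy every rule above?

Need simple routes of exactly 8 moves from a4 to c4 (Manhattan distance 2, so 3 moves are spent on a detour and 3 undoing it).
Branch systematically from the start, pruning whenever the remaining move budget drops below the Manhattan distance to c4 or differs from it in parity. Grouping the completions by first move — via a3: 9; via b4: 3 — and summing: 9 + 3 = 12.
That gives 12 routes.

12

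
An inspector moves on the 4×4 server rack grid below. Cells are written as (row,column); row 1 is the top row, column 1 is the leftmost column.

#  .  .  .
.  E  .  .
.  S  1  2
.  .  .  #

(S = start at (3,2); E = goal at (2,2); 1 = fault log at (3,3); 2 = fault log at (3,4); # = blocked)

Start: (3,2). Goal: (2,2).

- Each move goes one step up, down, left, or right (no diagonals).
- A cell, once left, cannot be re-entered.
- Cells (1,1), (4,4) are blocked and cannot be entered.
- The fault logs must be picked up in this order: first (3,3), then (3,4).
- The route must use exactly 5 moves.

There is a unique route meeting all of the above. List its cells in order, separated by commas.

(3,2), (3,3), (3,4), (2,4), (2,3), (2,2)

The waypoints must appear in the order (3,3), (3,4), with no cell reused.
Route from (3,2): right 2 to (3,4), up 1 to (2,4), left 2 to (2,2) — 5 moves in all.
Check: order respected (1 at step 1, 2 at step 2); 5 moves as required.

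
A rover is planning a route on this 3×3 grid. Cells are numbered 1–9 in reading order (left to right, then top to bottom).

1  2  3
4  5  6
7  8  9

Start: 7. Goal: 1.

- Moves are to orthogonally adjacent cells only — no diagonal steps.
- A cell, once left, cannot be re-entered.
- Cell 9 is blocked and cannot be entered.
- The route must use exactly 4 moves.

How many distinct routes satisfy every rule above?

3

Need simple routes of exactly 4 moves from 7 to 1 (Manhattan distance 2, so 1 moves are spent on a detour and 1 undoing it).
Enumerating: 7 4 5 2 1 | 7 8 5 2 1 | 7 8 5 4 1.
That gives 3 routes.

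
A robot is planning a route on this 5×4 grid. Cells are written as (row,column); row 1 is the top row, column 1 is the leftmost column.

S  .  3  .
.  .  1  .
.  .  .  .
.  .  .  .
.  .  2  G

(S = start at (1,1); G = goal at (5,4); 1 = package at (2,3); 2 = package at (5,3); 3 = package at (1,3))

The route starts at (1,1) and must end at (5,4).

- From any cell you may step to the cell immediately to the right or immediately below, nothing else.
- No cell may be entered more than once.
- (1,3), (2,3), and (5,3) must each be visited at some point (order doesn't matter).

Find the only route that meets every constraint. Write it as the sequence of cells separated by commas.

(1,1), (1,2), (1,3), (2,3), (3,3), (4,3), (5,3), (5,4)

Moves only go right or down, so the column and row indices never decrease.
Route from (1,1): right 2 to (1,3), down 4 to (5,3), right 1 to (5,4) — 7 moves in all.
Check: all required cells visited.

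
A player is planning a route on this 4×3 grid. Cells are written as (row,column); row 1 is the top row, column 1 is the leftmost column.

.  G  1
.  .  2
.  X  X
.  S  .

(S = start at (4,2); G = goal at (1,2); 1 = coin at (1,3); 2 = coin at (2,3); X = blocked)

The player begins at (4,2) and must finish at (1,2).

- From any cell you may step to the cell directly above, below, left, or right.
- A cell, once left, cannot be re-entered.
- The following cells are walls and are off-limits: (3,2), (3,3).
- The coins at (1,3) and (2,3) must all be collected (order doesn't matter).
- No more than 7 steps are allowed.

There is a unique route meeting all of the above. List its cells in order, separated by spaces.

(4,2) (4,1) (3,1) (2,1) (2,2) (2,3) (1,3) (1,2)

The budget equals the shortest possible length, so every move has to be on a shortest route through the required cells.
Route from (4,2): left 1 to (4,1), up 2 to (2,1), right 2 to (2,3), up 1 to (1,3), left 1 to (1,2) — 7 moves in all.
Check: all required cells visited; 7 ≤ 7 moves.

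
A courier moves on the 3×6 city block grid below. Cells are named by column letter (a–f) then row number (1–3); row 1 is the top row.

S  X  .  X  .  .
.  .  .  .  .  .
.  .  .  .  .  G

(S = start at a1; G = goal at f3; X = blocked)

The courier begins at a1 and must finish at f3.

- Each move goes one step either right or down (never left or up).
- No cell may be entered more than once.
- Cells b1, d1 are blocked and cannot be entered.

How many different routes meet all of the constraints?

6

A right/down-only route from a1 to f3 makes exactly 2 down-moves and 5 right-moves in some order.
With no other constraints that would be C(7,2) = 21 routes.
Subtract routes through each blocked cell (inclusion–exclusion for overlaps): − through b1: 15 − through d1: 6 + through b1&d1: 6 → 6.
That gives 6 routes.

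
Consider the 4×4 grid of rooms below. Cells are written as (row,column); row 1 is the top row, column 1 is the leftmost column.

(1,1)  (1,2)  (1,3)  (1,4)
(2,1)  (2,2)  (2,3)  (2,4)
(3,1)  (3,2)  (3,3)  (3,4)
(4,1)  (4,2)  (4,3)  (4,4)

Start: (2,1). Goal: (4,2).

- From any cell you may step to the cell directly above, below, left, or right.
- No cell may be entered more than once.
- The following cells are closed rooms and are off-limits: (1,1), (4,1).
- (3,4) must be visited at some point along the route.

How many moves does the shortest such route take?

Any route passes through (3,4) somewhere between (2,1) and (4,2). Summing Manhattan distances along the two legs ((2,1) → (3,4) → (4,2)) gives a lower bound of 4 + 3 = 7 moves.
A route of 7 moves achieves this: (2,1) → (3,1) → (3,2) → (3,3) → (3,4) → (4,4) → (4,3) → (4,2).
Since 7 matches the lower bound, it is optimal.

7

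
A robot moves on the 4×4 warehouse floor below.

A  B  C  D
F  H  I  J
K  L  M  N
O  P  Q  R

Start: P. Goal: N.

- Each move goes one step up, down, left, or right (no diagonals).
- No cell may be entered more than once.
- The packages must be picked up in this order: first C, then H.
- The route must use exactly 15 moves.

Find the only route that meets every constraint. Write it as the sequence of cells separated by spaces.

P O K F A B C D J I H L M Q R N

The waypoints must appear in the order C, H, with no cell reused.
Route from P: left to O, 3× up (reaching A), 3× right (reaching D), down to J, 2× left (reaching H), down to L, right to M, down to Q, right to R, up to N — 15 moves in all.
Check: order respected (C at step 6, H at step 10); 15 moves as required.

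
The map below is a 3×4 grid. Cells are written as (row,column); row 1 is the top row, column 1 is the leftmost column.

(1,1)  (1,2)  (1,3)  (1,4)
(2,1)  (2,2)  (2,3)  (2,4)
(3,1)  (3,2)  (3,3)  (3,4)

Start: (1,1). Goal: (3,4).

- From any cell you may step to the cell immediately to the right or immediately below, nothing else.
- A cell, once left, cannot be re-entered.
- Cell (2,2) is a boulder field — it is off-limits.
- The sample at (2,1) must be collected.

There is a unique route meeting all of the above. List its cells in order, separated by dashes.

(1,1) - (2,1) - (3,1) - (3,2) - (3,3) - (3,4)

Moves only go right or down, so the column and row indices never decrease.
Route from (1,1): 2× down (reaching (3,1)), 3× right (reaching (3,4)) — 5 moves in all.
Check: all required cells visited.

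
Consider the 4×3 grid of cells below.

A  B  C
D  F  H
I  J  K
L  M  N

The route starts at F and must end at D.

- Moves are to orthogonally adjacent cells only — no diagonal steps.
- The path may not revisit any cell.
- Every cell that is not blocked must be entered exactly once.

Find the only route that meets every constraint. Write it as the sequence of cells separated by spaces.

Need to visit all 12 open cells exactly once, starting at F and ending at D.
Cell A has only two open neighbours (D and B), so the path must pass straight through it: one of those is the cell it's entered from and the other is where it exits.
Route from F: down 1 to J, left 1 to I, down 1 to L, right 2 to N, up 3 to C, left 2 to A, down 1 to D — 11 moves in all.
Check: all 12 open cells covered.

F J I L M N K H C B A D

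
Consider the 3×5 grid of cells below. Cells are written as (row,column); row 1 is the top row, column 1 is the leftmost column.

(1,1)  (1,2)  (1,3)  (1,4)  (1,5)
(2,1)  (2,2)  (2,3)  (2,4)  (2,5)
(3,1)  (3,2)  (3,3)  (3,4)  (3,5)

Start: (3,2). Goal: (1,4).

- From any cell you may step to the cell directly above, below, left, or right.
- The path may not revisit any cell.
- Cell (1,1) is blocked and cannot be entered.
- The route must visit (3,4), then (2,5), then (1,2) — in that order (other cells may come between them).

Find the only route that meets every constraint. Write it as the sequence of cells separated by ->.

The waypoints must appear in the order (3,4), (2,5), (1,2), with no cell reused.
Route from (3,2): 3× right (reaching (3,5)), up to (2,5), 3× left (reaching (2,2)), up to (1,2), 2× right (reaching (1,4)) — 10 moves in all.
Check: order respected ((3,4) at step 2, (2,5) at step 4, (1,2) at step 8).

(3,2) -> (3,3) -> (3,4) -> (3,5) -> (2,5) -> (2,4) -> (2,3) -> (2,2) -> (1,2) -> (1,3) -> (1,4)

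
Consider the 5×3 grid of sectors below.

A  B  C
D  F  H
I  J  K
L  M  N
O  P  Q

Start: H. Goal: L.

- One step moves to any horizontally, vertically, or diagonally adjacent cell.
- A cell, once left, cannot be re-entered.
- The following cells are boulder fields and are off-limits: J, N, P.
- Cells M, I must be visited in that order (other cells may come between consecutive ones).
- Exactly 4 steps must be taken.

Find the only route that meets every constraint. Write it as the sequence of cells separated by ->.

The waypoints must appear in the order M, I, with no cell reused.
Route from H: down 1 to K, down-left 1 to M, up-left 1 to I, down 1 to L — 4 moves in all.
Check: order respected (M at step 2, I at step 3); 4 moves as required.

H -> K -> M -> I -> L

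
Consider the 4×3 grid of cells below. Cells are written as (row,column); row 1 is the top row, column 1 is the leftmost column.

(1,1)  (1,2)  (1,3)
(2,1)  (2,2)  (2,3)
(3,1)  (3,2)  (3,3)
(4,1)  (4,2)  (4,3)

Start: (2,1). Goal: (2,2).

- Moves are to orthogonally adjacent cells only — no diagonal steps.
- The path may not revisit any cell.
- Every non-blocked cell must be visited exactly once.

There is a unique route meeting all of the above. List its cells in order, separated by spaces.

(2,1) (1,1) (1,2) (1,3) (2,3) (3,3) (4,3) (4,2) (4,1) (3,1) (3,2) (2,2)

Need to visit all 12 open cells exactly once, starting at (2,1) and ending at (2,2).
Cell (1,1) has only two open neighbours ((2,1) and (1,2)), so the path must pass straight through it: one of those is the cell it's entered from and the other is where it exits.
Route from (2,1): up 1 to (1,1), right 2 to (1,3), down 3 to (4,3), left 2 to (4,1), up 1 to (3,1), right 1 to (3,2), up 1 to (2,2) — 11 moves in all.
Check: all 12 open cells covered.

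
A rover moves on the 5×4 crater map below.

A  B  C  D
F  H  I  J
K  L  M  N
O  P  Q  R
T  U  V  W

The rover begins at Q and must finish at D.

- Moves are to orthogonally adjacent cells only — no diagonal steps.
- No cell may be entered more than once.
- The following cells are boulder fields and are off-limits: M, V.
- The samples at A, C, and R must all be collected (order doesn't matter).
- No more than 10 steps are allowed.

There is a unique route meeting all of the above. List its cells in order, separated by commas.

Q, R, N, J, I, H, F, A, B, C, D

The 10-move cap with required stops at A, C, R leaves no slack for detours.
Route from Q: right to R, 2× up (reaching J), 3× left (reaching F), up to A, 3× right (reaching D) — 10 moves in all.
Check: all required cells visited; 10 ≤ 10 moves.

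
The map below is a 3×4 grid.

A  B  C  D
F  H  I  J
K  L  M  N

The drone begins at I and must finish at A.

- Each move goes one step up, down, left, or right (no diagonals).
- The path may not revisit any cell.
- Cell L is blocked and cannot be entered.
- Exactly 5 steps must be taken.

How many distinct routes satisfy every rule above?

Need simple routes of exactly 5 moves from I to A (Manhattan distance 3, so 1 moves are spent on a detour and 1 undoing it).
Enumerating: I C B H F A | I J D C B A.
That gives 2 routes.

2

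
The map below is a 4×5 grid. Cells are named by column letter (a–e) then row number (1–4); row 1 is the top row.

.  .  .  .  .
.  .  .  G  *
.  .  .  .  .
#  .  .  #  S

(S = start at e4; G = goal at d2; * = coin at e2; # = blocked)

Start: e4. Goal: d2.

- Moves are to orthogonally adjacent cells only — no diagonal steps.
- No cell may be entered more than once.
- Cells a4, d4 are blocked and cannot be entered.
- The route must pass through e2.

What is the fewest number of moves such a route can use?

Any route passes through e2 somewhere between e4 and d2. Summing Manhattan distances along the two legs (e4 → e2 → d2) gives a lower bound of 2 + 1 = 3 moves.
A route of 3 moves achieves this: e4 → e3 → e2 → d2.
Since 3 matches the lower bound, it is optimal.

3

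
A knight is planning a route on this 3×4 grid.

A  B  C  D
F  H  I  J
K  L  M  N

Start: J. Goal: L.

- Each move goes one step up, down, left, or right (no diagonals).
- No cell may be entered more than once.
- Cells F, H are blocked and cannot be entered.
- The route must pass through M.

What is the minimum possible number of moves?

3

Any route passes through M somewhere between J and L. Summing Manhattan distances along the two legs (J → M → L) gives a lower bound of 2 + 1 = 3 moves.
A route of 3 moves achieves this: J → N → M → L.
Since 3 matches the lower bound, it is optimal.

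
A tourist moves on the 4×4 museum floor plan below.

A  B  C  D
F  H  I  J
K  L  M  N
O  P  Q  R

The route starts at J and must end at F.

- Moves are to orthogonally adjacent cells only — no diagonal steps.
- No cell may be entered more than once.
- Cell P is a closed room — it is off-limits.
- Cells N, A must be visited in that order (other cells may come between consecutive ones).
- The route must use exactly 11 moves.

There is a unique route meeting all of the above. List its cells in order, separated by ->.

The waypoints must appear in the order N, A, with no cell reused.
Route from J: 2× down (reaching R), left to Q, up to M, left to L, up to H, right to I, up to C, 2× left (reaching A), down to F — 11 moves in all.
Check: order respected (N at step 1, A at step 10); 11 moves as required.

J -> N -> R -> Q -> M -> L -> H -> I -> C -> B -> A -> F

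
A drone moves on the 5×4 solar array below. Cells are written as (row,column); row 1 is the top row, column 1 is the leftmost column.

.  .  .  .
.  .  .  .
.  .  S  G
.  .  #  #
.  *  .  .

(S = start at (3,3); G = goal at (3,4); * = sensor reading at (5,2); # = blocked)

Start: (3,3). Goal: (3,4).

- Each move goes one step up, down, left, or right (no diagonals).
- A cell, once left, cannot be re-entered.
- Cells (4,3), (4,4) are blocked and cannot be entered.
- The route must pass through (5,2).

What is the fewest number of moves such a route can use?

11

Any route passes through (5,2) somewhere between (3,3) and (3,4). Summing Manhattan distances along the two legs ((3,3) → (5,2) → (3,4)) gives a lower bound of 3 + 4 = 7 moves.
The shortest route satisfying every rule uses 11 moves: (3,3) → (3,2) → (4,2) → (5,2) → (5,1) → (4,1) → (3,1) → (2,1) → (2,2) → (2,3) → (2,4) → (3,4).
The bound of 7 isn't tight here; checking systematically, no route of length 7 through 10 satisfies every constraint (on a 4-connected grid the length of any start-to-goal walk has the same parity as the Manhattan bound, so only lengths 7, 9, 11, … need checking), so 11 is the minimum.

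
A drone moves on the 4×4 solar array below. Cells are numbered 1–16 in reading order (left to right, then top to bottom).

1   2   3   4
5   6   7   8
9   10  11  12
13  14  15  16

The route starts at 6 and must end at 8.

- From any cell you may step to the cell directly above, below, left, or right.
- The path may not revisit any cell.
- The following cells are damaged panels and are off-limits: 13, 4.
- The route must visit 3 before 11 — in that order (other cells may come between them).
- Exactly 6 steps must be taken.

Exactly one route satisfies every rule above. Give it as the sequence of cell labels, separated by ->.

6 -> 2 -> 3 -> 7 -> 11 -> 12 -> 8

The waypoints must appear in the order 3, 11, with no cell reused.
Route from 6: up 1 to 2, right 1 to 3, down 2 to 11, right 1 to 12, up 1 to 8 — 6 moves in all.
Check: order respected (3 at step 2, 11 at step 4); 6 moves as required.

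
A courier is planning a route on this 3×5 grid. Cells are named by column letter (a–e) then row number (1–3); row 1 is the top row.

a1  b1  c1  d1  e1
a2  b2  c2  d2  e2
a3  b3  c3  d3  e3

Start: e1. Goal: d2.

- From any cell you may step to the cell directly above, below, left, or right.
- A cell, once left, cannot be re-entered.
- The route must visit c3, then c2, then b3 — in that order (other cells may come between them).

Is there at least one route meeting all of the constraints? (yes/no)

yes

One route that works: e1 → e2 → e3 → d3 → c3 → c2 → b2 → b3 → a3 → a2 → a1 → b1 → c1 → d1 → d2.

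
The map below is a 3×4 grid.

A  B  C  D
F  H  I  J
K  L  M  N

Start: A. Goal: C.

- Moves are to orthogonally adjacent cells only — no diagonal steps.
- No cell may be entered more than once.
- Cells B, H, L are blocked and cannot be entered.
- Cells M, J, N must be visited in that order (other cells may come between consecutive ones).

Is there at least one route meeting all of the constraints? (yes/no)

The blocked cells wall M off from A completely — no sequence of moves reaches it at all, so no route can satisfy the rules.

no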